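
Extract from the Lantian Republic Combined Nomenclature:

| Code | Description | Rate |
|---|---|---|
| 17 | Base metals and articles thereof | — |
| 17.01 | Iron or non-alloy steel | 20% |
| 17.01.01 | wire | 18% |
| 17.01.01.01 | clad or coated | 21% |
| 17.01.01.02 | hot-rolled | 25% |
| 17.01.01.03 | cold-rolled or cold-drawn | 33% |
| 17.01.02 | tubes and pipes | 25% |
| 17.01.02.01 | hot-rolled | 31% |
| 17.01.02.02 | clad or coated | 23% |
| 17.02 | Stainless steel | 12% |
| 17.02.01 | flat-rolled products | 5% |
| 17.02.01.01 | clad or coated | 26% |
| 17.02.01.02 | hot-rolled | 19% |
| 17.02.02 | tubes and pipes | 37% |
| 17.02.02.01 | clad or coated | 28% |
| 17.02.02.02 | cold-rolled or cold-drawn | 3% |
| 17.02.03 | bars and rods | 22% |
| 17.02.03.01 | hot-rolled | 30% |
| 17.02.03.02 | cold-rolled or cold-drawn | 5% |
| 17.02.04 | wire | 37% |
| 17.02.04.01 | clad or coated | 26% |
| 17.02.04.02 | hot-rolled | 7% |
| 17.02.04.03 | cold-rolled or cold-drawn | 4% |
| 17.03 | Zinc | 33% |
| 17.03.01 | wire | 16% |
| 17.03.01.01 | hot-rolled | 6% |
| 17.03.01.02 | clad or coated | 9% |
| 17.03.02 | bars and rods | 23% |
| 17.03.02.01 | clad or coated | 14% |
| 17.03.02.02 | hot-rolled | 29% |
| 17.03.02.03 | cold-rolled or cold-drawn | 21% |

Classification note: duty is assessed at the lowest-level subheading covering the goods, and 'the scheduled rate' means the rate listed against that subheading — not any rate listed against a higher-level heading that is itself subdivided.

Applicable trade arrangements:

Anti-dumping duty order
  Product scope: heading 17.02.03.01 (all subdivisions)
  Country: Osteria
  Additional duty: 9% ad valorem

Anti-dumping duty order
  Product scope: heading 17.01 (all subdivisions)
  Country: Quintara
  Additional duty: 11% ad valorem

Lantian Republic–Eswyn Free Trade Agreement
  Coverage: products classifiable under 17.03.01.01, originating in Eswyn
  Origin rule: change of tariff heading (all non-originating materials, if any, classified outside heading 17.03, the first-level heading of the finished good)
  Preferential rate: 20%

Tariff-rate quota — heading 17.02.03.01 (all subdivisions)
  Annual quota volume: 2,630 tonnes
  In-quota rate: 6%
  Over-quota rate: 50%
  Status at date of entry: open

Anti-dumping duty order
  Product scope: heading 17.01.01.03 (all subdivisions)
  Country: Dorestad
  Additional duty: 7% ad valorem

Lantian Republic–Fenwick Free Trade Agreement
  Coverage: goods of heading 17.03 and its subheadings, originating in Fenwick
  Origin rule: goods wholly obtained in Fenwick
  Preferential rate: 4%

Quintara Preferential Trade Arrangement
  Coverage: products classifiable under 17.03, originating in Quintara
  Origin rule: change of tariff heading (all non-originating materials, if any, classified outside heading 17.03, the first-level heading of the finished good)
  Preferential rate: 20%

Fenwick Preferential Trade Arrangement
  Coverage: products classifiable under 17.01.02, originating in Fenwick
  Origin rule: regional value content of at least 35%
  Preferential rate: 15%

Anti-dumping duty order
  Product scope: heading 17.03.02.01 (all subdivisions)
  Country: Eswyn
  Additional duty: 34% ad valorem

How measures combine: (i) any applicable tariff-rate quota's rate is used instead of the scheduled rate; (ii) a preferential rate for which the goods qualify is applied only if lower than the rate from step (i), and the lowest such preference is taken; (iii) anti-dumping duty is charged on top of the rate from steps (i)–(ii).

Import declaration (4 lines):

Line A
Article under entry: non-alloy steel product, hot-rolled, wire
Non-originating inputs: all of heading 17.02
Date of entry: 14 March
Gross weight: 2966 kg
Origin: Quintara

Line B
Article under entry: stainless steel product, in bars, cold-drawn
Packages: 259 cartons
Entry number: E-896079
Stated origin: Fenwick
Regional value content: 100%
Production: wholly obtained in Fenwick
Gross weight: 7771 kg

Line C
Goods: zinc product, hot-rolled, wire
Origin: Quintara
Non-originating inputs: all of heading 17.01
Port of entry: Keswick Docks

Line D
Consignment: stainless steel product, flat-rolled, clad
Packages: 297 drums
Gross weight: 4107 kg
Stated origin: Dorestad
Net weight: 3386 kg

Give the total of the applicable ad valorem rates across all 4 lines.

Line A: non-alloy steel → 17.01; wire → 17.01.01; hot-rolled → 17.01.01.02. Scheduled 25%. Quintara agreement on 17.03: 17.01.01.02 not covered; anti-dumping (Quintara, 17.01): +11%; total 25% + 11% = 36%. → 36%.
Line B: stainless steel → 17.02; in bars → 17.02.03; cold-drawn → 17.02.03.02. Scheduled 5%. Fenwick agreement on 17.03: 17.02.03.02 not covered; Fenwick agreement on 17.01.02: 17.02.03.02 not covered. → 5%.
Line C: zinc → 17.03; wire → 17.03.01; hot-rolled → 17.03.01.01. Scheduled 6%. Quintara agreement on 17.03: CTH met → 20% available; preference 20% not lower than 6% → no reduction. → 6%.
Line D: stainless steel → 17.02; flat-rolled → 17.02.01; clad → 17.02.01.01. Scheduled 26%. No special measure applies. → 26%.
Sum: 36% + 5% + 6% + 26% = 73%.

73%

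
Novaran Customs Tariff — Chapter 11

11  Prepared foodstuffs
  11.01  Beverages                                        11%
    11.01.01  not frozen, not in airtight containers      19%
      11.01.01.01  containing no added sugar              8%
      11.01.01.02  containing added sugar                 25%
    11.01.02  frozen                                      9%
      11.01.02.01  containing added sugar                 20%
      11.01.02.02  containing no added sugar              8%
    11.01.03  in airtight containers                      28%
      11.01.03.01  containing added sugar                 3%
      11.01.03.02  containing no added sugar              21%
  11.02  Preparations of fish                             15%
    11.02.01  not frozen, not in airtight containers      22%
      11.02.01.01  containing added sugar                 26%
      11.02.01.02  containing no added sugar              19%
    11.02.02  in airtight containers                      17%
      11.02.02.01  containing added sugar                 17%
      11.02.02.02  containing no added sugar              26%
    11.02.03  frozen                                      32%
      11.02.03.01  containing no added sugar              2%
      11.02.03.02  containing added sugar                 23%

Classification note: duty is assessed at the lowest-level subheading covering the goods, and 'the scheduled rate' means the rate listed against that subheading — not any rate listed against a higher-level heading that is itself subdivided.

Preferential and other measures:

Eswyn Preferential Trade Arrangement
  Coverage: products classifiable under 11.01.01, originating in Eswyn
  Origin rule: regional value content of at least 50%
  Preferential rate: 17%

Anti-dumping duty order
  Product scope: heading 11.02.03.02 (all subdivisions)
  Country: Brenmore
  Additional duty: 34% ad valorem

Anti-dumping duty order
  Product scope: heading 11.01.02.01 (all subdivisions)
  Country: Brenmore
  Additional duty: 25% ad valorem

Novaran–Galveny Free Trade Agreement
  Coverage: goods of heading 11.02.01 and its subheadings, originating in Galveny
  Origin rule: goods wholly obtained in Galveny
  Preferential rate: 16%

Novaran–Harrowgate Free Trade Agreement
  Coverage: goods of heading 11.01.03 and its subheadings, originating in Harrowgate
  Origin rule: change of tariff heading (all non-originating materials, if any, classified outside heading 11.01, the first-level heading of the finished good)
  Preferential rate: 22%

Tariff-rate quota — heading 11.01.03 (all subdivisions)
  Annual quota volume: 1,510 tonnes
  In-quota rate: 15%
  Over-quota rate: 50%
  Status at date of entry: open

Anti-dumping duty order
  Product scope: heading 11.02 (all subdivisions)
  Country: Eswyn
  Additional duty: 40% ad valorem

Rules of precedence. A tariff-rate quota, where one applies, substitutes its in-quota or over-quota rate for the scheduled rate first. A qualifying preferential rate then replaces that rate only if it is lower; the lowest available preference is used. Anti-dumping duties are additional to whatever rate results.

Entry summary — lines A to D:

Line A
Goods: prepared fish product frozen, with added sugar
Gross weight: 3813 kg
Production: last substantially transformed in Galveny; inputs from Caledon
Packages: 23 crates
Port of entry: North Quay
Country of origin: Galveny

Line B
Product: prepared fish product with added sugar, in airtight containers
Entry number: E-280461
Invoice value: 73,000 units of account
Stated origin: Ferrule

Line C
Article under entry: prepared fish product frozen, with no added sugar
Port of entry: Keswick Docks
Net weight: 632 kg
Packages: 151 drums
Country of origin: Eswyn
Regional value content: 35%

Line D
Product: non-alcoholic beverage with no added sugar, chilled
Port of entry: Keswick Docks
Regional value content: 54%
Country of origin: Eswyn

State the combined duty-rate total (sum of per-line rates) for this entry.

90%

Line A: prepared fish product → 11.02; frozen → 11.02.03; with added sugar → 11.02.03.02. Scheduled 23%. Galveny agreement on 11.02.01: 11.02.03.02 not covered. → 23%.
Line B: prepared fish product → 11.02; in airtight containers → 11.02.02; with added sugar → 11.02.02.01. Scheduled 17%. No special measure applies. → 17%.
Line C: prepared fish product → 11.02; frozen → 11.02.03; with no added sugar → 11.02.03.01. Scheduled 2%. Eswyn agreement on 11.01.01: 11.02.03.01 not covered; anti-dumping (Eswyn, 11.02): +40%; total 2% + 40% = 42%. → 42%.
Line D: non-alcoholic beverage → 11.01; chilled → 11.01.01; with no added sugar → 11.01.01.01. Scheduled 8%. Eswyn agreement on 11.01.01: RVC ≥ 50% → 17% available; preference 17% not lower than 8% → no reduction. → 8%.
Sum: 23% + 17% + 42% + 8% = 90%.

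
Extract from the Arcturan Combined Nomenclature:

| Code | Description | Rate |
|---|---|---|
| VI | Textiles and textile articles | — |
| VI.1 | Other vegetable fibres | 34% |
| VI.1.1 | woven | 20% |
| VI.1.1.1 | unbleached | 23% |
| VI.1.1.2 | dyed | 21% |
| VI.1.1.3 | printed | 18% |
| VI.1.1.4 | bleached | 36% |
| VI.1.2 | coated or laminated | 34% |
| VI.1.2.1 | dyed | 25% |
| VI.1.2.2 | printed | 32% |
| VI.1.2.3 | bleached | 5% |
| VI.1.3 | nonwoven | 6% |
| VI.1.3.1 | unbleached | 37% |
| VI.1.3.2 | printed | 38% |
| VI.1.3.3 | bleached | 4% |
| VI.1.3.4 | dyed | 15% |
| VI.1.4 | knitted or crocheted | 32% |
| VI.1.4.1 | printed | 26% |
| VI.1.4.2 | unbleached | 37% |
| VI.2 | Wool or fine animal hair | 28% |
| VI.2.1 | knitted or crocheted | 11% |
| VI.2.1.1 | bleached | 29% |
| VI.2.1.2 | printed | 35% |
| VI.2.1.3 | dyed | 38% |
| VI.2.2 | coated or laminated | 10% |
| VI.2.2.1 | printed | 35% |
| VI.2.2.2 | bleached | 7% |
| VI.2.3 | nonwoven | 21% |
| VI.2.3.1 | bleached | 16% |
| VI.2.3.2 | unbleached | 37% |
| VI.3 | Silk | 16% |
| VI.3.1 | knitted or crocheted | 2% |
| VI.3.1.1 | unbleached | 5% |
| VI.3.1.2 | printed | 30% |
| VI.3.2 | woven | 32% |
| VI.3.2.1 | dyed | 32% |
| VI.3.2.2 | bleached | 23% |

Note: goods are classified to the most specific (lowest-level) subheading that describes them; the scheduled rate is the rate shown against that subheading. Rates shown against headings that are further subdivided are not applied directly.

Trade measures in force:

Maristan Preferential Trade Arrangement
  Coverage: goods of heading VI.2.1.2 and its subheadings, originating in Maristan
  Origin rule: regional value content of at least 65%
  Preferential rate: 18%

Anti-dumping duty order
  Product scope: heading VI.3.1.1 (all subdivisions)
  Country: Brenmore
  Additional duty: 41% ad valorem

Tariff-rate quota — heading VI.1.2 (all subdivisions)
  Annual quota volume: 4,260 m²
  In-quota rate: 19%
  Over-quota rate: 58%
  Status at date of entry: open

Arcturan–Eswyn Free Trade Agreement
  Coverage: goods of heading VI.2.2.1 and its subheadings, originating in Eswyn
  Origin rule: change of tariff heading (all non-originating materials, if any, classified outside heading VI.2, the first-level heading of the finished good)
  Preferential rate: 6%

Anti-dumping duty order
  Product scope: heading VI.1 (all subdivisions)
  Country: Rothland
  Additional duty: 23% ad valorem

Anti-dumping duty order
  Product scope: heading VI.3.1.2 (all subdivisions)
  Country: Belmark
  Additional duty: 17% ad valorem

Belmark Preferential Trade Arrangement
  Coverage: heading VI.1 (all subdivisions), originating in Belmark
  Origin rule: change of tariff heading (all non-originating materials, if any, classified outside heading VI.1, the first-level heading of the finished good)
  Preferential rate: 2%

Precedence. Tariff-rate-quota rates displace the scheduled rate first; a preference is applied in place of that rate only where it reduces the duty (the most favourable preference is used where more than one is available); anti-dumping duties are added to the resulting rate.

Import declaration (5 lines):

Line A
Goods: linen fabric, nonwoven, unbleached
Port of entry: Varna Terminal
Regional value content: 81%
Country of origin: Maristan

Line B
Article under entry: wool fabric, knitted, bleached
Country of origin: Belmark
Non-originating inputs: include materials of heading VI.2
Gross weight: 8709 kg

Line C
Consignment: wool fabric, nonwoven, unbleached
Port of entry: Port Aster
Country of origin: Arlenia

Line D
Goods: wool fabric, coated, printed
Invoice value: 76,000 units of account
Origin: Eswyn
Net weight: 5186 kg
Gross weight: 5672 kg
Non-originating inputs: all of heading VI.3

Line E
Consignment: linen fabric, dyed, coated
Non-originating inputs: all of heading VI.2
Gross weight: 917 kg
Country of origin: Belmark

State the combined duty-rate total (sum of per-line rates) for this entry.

Line A: linen → VI.1; nonwoven → VI.1.3; unbleached → VI.1.3.1. Scheduled 37%. Maristan agreement on VI.2.1.2: VI.1.3.1 not covered. → 37%.
Line B: wool → VI.2; knitted → VI.2.1; bleached → VI.2.1.1. Scheduled 29%. Belmark agreement on VI.1: VI.2.1.1 not covered. → 29%.
Line C: wool → VI.2; nonwoven → VI.2.3; unbleached → VI.2.3.2. Scheduled 37%. No special measure applies. → 37%.
Line D: wool → VI.2; coated → VI.2.2; printed → VI.2.2.1. Scheduled 35%. Eswyn agreement on VI.2.2.1: CTH met → 6% available; preferential 6%. → 6%.
Line E: linen → VI.1; coated → VI.1.2; dyed → VI.1.2.1. Scheduled 25%. quota on VI.1.2 open → in-quota 19%; Belmark agreement on VI.1: CTH met → 2% available; preferential 2%. → 2%.
Sum: 37% + 29% + 37% + 6% + 2% = 111%.

111%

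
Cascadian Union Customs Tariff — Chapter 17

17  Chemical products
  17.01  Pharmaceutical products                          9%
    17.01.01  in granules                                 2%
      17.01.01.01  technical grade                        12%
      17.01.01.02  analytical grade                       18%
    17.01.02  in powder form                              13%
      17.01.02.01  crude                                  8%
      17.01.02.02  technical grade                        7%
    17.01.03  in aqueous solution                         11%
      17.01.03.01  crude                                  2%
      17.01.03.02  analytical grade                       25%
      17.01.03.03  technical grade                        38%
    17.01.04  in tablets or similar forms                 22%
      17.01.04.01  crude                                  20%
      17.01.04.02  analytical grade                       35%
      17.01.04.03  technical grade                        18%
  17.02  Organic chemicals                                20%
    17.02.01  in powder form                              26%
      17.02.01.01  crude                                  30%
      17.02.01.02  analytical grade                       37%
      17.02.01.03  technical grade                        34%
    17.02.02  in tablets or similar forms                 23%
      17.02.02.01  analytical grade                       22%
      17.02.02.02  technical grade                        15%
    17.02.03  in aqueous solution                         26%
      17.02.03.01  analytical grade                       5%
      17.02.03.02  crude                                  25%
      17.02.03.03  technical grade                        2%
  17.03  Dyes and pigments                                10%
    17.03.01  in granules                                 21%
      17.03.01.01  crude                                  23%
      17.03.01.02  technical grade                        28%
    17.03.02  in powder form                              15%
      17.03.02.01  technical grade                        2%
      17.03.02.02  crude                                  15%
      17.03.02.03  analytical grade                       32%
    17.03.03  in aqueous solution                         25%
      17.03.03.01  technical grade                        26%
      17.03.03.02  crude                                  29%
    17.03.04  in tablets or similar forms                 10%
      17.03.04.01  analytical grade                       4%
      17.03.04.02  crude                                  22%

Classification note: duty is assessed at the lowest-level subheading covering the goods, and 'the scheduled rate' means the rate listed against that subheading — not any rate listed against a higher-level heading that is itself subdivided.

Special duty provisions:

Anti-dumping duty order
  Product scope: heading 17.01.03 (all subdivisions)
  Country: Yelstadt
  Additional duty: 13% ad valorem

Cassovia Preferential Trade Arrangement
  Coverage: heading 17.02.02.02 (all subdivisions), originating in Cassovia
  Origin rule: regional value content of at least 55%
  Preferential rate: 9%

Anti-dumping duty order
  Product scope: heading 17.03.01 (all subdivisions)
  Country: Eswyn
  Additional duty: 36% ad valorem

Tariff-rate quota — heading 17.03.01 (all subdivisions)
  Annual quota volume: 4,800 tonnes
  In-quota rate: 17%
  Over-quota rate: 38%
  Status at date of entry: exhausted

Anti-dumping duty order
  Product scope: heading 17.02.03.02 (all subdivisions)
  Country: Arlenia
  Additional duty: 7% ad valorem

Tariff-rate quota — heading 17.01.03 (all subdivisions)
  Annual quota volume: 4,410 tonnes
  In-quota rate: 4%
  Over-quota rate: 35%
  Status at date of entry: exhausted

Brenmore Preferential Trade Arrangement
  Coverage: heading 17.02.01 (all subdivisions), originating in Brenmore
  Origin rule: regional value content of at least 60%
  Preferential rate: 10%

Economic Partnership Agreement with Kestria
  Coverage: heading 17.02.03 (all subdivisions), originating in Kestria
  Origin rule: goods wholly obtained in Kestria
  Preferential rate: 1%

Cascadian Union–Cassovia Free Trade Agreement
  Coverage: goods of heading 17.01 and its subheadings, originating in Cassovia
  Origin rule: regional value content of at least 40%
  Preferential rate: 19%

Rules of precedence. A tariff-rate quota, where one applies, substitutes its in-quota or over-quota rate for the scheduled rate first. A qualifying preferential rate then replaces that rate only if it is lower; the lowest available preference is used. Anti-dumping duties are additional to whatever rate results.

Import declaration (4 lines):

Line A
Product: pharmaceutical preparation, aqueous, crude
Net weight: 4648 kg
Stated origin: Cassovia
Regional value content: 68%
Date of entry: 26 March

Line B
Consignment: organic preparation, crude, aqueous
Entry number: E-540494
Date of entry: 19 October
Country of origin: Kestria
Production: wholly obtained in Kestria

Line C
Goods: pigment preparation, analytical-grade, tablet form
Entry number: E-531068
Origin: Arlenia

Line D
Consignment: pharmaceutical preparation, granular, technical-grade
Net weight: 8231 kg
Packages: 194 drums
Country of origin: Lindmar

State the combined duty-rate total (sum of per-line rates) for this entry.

Line A: pharmaceutical → 17.01; aqueous → 17.01.03; crude → 17.01.03.01. Scheduled 2%. quota on 17.01.03 exhausted → over-quota 35%; Cassovia agreement on 17.02.02.02: 17.01.03.01 not covered; Cassovia agreement on 17.01: RVC ≥ 40% → 19% available; preferential 19%. → 19%.
Line B: organic → 17.02; aqueous → 17.02.03; crude → 17.02.03.02. Scheduled 25%. Kestria agreement on 17.02.03: wholly obtained → 1% available; preferential 1%. → 1%.
Line C: pigment → 17.03; tablet form → 17.03.04; analytical-grade → 17.03.04.01. Scheduled 4%. No special measure applies. → 4%.
Line D: pharmaceutical → 17.01; granular → 17.01.01; technical-grade → 17.01.01.01. Scheduled 12%. No special measure applies. → 12%.
Sum: 19% + 1% + 4% + 12% = 36%.

36%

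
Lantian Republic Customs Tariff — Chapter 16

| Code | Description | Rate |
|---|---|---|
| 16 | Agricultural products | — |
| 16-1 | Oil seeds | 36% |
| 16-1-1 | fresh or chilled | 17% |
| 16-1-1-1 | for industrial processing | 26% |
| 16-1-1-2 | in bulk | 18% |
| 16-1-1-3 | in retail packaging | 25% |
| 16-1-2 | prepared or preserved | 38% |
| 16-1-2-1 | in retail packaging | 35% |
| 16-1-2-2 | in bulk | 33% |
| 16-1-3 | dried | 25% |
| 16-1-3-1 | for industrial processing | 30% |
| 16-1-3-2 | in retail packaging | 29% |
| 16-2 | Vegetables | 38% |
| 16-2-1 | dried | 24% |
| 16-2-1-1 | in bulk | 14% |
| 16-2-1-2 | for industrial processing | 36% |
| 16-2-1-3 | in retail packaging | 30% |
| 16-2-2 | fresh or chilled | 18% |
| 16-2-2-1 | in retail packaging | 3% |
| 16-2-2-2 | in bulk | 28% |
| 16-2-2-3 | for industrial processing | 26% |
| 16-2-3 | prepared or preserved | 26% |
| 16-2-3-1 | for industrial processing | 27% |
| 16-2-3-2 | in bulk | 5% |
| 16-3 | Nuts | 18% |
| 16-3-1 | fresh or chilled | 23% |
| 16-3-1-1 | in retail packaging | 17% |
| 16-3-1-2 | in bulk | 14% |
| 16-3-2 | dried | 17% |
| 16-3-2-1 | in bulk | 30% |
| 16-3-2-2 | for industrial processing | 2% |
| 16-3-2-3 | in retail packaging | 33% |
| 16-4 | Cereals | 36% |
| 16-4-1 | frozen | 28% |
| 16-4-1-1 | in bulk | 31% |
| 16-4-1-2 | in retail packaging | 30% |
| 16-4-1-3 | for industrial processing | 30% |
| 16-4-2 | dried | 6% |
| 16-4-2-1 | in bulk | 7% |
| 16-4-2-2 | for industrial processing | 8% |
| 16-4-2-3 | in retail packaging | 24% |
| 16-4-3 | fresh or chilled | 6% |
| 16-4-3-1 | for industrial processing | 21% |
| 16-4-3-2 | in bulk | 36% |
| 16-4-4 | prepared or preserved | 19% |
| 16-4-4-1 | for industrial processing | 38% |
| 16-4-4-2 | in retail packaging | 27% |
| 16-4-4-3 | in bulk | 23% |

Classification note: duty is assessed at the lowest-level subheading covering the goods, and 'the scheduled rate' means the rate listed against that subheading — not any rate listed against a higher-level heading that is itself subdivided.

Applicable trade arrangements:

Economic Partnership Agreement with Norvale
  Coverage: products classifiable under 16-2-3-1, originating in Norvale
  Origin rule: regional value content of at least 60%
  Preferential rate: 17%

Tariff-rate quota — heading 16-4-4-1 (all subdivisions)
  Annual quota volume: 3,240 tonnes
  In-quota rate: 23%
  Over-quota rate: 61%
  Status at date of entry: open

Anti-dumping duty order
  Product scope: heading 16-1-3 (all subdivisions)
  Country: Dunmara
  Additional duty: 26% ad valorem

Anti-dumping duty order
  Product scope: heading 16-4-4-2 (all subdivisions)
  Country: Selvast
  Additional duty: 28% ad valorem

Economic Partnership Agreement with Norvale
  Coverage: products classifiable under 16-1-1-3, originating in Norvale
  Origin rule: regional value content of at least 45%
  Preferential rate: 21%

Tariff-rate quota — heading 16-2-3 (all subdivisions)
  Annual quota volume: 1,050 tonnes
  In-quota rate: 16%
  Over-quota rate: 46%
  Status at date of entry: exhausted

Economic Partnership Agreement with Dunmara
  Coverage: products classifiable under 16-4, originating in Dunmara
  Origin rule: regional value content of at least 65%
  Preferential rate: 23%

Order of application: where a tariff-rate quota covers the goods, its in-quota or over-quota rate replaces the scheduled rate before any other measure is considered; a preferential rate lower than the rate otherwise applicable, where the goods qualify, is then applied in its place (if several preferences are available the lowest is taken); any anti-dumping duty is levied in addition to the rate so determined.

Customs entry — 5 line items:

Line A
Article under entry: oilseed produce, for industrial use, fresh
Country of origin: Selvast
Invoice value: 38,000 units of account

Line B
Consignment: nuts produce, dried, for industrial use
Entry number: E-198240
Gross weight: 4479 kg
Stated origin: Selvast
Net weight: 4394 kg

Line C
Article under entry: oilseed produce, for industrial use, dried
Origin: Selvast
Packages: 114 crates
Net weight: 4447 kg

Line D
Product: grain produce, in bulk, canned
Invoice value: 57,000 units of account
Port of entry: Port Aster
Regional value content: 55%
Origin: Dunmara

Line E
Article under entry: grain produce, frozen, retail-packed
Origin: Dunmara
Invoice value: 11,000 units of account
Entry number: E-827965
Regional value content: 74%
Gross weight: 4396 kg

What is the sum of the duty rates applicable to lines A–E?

104%

Line A: oilseed → 16-1; fresh → 16-1-1; for industrial use → 16-1-1-1. Scheduled 26%. No special measure applies. → 26%.
Line B: nuts → 16-3; dried → 16-3-2; for industrial use → 16-3-2-2. Scheduled 2%. No special measure applies. → 2%.
Line C: oilseed → 16-1; dried → 16-1-3; for industrial use → 16-1-3-1. Scheduled 30%. No special measure applies. → 30%.
Line D: grain → 16-4; canned → 16-4-4; in bulk → 16-4-4-3. Scheduled 23%. Dunmara agreement on 16-4: RVC < 65%. → 23%.
Line E: grain → 16-4; frozen → 16-4-1; retail-packed → 16-4-1-2. Scheduled 30%. Dunmara agreement on 16-4: RVC ≥ 65% → 23% available; preferential 23%. → 23%.
Sum: 26% + 2% + 30% + 23% + 23% = 104%.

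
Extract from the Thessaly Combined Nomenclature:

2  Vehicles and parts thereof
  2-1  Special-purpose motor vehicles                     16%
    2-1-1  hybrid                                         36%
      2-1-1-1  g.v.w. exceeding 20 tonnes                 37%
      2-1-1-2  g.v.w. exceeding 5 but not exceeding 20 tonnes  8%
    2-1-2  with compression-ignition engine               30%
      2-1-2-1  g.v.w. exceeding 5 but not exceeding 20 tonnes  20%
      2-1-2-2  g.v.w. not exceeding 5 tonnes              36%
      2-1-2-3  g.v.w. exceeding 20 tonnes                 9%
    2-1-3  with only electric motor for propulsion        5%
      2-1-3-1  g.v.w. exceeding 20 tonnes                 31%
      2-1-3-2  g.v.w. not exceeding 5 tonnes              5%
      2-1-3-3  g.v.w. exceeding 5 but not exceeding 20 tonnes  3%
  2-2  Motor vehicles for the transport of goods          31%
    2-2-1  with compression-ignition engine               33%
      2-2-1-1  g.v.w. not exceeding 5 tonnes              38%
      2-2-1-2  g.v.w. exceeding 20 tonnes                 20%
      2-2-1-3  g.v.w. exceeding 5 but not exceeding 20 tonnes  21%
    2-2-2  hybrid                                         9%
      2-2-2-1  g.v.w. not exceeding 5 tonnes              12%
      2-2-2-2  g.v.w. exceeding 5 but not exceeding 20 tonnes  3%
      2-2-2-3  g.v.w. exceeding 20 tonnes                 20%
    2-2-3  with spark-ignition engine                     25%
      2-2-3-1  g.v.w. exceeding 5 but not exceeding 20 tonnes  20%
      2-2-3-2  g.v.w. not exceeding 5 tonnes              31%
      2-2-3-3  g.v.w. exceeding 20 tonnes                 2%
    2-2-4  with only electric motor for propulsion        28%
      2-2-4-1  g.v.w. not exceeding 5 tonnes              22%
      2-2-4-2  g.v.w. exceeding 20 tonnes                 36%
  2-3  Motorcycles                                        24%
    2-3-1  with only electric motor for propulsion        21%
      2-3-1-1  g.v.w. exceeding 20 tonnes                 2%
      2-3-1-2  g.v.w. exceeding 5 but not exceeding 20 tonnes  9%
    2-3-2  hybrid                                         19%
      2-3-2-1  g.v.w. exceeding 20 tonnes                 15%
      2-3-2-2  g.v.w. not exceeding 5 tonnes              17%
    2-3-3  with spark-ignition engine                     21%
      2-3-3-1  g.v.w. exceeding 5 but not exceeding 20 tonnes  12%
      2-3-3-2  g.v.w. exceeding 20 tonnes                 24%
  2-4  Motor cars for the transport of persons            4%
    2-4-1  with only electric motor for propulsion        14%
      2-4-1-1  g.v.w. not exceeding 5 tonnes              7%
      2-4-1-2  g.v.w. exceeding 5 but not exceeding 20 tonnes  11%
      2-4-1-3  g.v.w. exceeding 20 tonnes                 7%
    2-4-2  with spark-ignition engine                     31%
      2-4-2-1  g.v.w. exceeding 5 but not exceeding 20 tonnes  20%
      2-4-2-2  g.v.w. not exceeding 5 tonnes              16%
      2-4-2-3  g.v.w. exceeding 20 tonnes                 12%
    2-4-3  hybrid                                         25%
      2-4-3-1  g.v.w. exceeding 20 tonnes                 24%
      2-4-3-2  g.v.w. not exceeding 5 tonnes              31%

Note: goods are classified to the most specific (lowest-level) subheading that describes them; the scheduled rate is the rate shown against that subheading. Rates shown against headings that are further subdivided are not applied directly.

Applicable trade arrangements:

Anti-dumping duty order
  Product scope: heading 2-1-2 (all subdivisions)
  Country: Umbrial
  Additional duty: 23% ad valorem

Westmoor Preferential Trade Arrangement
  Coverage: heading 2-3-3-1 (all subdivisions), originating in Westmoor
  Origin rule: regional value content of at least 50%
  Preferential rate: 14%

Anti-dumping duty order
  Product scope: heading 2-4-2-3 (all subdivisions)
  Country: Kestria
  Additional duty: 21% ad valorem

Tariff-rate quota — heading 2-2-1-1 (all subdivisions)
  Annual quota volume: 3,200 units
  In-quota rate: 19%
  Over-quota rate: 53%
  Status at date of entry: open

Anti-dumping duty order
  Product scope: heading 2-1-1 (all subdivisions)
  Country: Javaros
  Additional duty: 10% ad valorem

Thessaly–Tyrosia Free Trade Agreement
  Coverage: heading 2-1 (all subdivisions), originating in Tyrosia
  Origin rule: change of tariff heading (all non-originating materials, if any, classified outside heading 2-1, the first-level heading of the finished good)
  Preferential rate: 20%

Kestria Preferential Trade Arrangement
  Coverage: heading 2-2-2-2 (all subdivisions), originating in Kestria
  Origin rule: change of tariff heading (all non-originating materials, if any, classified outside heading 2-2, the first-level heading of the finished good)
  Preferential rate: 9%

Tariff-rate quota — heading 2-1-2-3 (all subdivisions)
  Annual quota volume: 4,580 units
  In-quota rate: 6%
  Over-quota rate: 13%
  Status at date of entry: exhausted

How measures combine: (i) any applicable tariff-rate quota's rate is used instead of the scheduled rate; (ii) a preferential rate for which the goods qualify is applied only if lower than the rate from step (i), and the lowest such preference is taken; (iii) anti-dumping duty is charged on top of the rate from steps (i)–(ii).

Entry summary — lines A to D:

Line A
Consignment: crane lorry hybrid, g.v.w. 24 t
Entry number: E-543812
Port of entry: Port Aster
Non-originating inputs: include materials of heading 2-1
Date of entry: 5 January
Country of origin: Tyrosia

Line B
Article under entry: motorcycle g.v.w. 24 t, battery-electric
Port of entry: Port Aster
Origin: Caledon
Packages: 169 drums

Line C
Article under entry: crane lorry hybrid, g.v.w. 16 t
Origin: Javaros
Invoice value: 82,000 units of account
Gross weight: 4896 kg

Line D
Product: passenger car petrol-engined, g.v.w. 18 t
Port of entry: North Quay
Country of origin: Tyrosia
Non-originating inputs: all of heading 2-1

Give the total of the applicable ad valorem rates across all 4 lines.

Line A: crane lorry → 2-1; hybrid → 2-1-1; g.v.w. 24 t → 2-1-1-1. Scheduled 37%. Tyrosia agreement on 2-1: CTH not met. → 37%.
Line B: motorcycle → 2-3; battery-electric → 2-3-1; g.v.w. 24 t → 2-3-1-1. Scheduled 2%. No special measure applies. → 2%.
Line C: crane lorry → 2-1; hybrid → 2-1-1; g.v.w. 16 t → 2-1-1-2. Scheduled 8%. anti-dumping (Javaros, 2-1-1): +10%; total 8% + 10% = 18%. → 18%.
Line D: passenger car → 2-4; petrol-engined → 2-4-2; g.v.w. 18 t → 2-4-2-1. Scheduled 20%. Tyrosia agreement on 2-1: 2-4-2-1 not covered. → 20%.
Sum: 37% + 2% + 18% + 20% = 77%.

77%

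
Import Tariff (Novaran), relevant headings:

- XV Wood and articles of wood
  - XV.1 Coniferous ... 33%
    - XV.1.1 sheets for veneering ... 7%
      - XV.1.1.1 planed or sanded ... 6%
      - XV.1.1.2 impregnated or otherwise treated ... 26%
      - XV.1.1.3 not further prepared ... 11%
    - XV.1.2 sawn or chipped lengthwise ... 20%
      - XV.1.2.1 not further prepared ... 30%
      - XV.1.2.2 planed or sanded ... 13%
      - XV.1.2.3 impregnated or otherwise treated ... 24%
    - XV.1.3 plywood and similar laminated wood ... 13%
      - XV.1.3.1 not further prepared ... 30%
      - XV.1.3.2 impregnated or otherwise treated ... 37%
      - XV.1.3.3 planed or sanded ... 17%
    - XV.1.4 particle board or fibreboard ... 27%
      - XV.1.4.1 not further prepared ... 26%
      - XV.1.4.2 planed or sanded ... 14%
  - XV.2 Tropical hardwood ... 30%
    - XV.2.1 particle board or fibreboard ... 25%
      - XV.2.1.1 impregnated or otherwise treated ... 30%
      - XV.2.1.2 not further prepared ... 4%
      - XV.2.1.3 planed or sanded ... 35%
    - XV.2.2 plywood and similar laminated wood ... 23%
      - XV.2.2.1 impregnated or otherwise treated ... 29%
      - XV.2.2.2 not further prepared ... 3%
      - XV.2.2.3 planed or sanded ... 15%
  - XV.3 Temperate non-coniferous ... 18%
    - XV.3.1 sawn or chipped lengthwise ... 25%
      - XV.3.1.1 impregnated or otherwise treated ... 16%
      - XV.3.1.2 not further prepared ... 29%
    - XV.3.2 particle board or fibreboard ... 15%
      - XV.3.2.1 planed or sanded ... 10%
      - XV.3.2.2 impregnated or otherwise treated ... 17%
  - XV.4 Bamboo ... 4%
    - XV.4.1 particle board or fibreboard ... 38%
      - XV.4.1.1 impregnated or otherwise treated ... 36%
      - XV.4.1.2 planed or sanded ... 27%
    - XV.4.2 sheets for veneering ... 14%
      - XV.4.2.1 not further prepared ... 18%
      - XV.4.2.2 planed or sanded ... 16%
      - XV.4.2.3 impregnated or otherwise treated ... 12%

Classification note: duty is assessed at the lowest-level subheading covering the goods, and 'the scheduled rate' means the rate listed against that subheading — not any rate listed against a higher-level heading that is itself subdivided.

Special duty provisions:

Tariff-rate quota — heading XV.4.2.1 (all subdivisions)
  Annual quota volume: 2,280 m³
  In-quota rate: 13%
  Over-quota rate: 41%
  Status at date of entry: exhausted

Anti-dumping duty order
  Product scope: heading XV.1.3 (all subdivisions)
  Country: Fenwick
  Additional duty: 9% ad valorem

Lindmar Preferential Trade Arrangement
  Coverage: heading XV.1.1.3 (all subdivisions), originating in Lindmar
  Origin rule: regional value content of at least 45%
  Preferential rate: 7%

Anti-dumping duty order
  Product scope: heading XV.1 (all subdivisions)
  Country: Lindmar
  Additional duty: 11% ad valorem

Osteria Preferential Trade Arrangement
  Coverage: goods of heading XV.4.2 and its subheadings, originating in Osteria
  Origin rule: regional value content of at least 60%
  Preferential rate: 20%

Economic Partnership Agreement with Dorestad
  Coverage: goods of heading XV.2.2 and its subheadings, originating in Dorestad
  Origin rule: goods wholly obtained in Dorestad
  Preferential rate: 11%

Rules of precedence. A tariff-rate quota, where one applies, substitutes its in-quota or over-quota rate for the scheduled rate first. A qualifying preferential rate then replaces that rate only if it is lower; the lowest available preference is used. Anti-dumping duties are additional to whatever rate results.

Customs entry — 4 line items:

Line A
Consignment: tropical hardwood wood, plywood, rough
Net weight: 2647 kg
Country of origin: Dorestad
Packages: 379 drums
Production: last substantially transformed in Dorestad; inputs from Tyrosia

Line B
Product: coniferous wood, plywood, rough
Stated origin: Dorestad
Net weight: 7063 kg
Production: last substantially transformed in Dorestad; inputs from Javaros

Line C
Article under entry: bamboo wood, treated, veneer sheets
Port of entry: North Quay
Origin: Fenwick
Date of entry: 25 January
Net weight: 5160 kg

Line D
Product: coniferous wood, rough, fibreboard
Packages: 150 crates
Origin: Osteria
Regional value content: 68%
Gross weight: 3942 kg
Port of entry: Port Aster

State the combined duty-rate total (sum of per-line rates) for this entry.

71%

Line A: tropical hardwood → XV.2; plywood → XV.2.2; rough → XV.2.2.2. Scheduled 3%. Dorestad agreement on XV.2.2: not wholly obtained. → 3%.
Line B: coniferous → XV.1; plywood → XV.1.3; rough → XV.1.3.1. Scheduled 30%. Dorestad agreement on XV.2.2: XV.1.3.1 not covered. → 30%.
Line C: bamboo → XV.4; veneer sheets → XV.4.2; treated → XV.4.2.3. Scheduled 12%. No special measure applies. → 12%.
Line D: coniferous → XV.1; fibreboard → XV.1.4; rough → XV.1.4.1. Scheduled 26%. Osteria agreement on XV.4.2: XV.1.4.1 not covered. → 26%.
Sum: 3% + 30% + 12% + 26% = 71%.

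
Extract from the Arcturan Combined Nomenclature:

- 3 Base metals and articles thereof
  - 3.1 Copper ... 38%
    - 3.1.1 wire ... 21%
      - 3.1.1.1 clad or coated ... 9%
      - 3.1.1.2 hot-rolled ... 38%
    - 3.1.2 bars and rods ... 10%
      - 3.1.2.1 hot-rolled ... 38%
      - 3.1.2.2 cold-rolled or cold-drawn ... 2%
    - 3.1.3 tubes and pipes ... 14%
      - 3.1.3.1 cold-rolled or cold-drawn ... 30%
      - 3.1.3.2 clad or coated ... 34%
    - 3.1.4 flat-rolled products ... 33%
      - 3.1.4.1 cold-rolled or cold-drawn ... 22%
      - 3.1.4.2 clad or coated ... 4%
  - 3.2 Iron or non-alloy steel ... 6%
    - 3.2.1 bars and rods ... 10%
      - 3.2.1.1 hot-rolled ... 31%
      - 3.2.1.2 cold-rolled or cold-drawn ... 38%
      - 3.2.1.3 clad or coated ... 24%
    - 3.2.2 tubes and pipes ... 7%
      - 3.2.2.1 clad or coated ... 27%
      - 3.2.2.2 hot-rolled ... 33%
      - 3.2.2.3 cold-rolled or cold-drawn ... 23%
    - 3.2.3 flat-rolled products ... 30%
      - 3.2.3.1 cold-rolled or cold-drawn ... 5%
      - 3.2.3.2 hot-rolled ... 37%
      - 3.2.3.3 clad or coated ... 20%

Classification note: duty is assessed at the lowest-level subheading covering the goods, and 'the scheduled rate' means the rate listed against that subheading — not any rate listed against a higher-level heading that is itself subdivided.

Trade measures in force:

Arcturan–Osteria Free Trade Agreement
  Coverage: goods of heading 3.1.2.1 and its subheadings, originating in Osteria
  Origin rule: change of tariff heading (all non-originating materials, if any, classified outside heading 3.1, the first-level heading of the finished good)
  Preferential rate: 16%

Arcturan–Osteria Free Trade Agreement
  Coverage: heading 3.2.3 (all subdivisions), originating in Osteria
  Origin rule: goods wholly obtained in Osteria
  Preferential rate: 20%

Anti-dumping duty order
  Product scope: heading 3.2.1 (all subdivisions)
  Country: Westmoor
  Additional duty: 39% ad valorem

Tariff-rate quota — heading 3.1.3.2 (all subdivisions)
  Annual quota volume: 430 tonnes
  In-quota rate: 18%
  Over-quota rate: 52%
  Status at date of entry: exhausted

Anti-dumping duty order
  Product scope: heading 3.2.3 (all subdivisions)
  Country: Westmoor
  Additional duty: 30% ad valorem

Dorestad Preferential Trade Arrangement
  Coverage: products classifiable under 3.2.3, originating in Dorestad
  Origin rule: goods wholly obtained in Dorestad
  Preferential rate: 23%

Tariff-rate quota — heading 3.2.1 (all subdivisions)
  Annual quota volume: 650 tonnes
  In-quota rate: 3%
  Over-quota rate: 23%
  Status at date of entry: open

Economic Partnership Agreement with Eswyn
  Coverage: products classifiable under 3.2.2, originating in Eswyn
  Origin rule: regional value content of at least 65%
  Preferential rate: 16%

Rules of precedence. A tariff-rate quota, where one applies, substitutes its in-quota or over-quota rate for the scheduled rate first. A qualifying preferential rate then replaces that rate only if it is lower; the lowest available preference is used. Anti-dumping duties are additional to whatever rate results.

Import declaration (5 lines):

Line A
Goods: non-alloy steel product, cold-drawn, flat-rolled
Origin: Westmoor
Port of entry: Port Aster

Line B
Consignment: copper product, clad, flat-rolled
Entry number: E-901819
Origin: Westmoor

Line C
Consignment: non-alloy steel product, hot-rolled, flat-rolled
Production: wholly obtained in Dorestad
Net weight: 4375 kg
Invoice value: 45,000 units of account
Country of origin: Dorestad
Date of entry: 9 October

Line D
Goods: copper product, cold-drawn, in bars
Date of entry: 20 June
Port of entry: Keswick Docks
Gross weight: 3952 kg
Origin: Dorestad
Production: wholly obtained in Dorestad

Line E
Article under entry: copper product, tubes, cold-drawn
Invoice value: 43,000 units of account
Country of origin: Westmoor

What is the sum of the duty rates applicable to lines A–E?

Line A: non-alloy steel → 3.2; flat-rolled → 3.2.3; cold-drawn → 3.2.3.1. Scheduled 5%. anti-dumping (Westmoor, 3.2.3): +30%; total 5% + 30% = 35%. → 35%.
Line B: copper → 3.1; flat-rolled → 3.1.4; clad → 3.1.4.2. Scheduled 4%. No special measure applies. → 4%.
Line C: non-alloy steel → 3.2; flat-rolled → 3.2.3; hot-rolled → 3.2.3.2. Scheduled 37%. Dorestad agreement on 3.2.3: wholly obtained → 23% available; preferential 23%. → 23%.
Line D: copper → 3.1; in bars → 3.1.2; cold-drawn → 3.1.2.2. Scheduled 2%. Dorestad agreement on 3.2.3: 3.1.2.2 not covered. → 2%.
Line E: copper → 3.1; tubes → 3.1.3; cold-drawn → 3.1.3.1. Scheduled 30%. No special measure applies. → 30%.
Sum: 35% + 4% + 23% + 2% + 30% = 94%.

94%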